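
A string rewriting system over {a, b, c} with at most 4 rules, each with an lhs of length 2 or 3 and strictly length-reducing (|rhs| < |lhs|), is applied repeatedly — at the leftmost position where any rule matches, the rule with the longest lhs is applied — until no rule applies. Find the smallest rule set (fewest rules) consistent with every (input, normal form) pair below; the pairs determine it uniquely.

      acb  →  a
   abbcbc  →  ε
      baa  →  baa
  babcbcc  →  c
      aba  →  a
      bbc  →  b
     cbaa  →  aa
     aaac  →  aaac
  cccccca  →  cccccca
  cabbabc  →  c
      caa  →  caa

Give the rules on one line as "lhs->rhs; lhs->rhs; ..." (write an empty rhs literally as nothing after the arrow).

ab->; bc->; cb->

  | acb => a
  | abbcbc => bcbc => bc => ε
  | baa
  | babcbcc => bcbcc => bcc => c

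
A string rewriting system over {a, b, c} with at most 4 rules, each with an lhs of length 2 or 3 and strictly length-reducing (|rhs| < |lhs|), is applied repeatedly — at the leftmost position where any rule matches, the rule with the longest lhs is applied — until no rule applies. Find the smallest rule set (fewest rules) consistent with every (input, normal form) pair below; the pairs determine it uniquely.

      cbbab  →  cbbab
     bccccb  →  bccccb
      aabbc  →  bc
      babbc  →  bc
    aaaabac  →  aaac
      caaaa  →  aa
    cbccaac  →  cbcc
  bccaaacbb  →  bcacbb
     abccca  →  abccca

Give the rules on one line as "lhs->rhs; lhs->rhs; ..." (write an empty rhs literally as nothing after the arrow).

aab->; abb->; caa->

  | cbbab
  | bccccb
  | aabbc => bc
  | babbc => bc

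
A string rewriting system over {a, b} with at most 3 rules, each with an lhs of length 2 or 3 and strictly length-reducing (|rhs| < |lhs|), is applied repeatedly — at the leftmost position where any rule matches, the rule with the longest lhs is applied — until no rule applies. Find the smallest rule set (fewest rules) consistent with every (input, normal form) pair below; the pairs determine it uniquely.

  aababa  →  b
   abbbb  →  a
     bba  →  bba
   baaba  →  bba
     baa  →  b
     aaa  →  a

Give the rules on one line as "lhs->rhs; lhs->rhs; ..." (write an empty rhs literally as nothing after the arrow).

  | aababa => baba => baa => b
  | abbbb => abbb => abb => ab => a
  | bba
  | baaba => bba

aa->; ab->a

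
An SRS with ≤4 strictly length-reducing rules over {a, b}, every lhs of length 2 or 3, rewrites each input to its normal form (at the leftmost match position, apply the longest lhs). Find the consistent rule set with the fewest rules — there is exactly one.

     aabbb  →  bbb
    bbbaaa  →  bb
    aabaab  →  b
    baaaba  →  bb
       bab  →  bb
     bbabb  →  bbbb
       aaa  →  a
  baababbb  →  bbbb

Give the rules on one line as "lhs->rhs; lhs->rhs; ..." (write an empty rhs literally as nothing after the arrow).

aa->; aba->bb; ba->b; baa->

  | aabbb => bbb
  | bbbaaa => bba => bb
  | aabaab => baab => b
  | baaaba => aba => bb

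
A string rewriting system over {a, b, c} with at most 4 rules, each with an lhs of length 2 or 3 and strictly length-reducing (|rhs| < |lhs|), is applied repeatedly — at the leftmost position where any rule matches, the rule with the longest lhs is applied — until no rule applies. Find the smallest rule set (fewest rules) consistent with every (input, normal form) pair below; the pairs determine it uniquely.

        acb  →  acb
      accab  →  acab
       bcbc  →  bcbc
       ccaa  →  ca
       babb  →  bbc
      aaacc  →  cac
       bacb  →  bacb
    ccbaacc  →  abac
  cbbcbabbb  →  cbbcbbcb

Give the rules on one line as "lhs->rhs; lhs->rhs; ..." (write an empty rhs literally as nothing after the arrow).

  | acb
  | accab => acab
  | bcbc
  | ccaa => aaa => ca

aa->c; abb->bc; acc->ac; cc->a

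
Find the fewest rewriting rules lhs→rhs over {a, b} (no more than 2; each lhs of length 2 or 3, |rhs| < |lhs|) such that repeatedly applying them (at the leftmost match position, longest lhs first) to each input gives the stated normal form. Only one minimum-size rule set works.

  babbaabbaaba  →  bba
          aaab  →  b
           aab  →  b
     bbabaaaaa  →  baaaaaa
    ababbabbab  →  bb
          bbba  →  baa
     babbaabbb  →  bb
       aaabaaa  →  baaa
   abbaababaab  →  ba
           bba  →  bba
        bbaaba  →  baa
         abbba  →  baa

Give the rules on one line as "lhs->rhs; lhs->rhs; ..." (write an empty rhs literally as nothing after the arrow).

ab->b; bbb->ba

  | babbaabbaaba => bbbaabbaaba => baaabbaaba => baabbaaba => babbaaba => bbbaaba => baaaba => baaba => baba => bba
  | aaab => aab => ab => b
  | aab => ab => b
  | bbabaaaaa => bbbaaaaa => baaaaaa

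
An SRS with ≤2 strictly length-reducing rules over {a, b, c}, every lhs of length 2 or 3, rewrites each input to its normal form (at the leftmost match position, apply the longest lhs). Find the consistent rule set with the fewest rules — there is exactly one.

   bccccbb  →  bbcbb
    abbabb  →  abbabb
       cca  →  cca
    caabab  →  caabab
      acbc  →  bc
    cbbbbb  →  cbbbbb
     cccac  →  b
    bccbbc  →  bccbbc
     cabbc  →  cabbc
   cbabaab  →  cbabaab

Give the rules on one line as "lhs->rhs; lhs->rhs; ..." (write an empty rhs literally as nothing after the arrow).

ac->; ccc->b

  | bccccbb => bbcbb
  | abbabb
  | cca
  | caabab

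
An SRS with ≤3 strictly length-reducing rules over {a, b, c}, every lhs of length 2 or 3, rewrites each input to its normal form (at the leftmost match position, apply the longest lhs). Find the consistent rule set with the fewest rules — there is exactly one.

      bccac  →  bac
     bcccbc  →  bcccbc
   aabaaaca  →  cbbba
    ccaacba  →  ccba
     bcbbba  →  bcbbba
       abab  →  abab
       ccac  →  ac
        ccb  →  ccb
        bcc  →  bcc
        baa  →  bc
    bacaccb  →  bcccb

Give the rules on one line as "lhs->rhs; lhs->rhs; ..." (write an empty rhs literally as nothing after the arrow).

  | bccac => bcac => bac
  | bcccbc
  | aabaaaca => cbaaaca => cbbbca => cbbba
  | ccaacba => caacba => aacba => ccba

aa->c; aaa->bb; ca->a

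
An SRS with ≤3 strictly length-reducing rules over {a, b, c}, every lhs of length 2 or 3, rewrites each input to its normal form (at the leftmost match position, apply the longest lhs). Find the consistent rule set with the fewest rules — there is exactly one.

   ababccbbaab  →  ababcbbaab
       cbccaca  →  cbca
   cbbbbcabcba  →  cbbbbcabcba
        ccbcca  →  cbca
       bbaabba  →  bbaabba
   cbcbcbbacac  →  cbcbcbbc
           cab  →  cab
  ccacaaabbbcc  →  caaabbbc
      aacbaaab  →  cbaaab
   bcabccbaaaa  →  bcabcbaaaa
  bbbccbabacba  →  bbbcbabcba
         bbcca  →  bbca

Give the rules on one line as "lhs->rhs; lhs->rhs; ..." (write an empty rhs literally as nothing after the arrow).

  | ababccbbaab => ababcbbaab
  | cbccaca => cbcaca => cbcca => cbca
  | cbbbbcabcba
  | ccbcca => cbcca => cbca

ac->c; cc->c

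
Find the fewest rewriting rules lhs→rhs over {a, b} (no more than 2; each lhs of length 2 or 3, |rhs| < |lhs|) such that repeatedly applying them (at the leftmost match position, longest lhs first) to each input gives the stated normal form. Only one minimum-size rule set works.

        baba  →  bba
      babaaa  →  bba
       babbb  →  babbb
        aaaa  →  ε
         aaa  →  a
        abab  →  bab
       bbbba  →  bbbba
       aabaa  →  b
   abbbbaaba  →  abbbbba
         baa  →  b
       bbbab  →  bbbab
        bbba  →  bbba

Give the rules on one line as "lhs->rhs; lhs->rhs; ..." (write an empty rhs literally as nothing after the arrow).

aa->; aba->ba

  | baba => bba
  | babaaa => bbaaa => bba
  | babbb
  | aaaa => aa => ε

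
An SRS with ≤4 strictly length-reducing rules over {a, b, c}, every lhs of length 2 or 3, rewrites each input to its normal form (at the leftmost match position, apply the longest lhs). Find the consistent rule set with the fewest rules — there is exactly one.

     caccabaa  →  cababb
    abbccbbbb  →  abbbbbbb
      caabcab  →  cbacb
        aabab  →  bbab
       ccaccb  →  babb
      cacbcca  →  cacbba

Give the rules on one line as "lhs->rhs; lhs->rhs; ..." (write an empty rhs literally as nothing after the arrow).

aa->b; bca->ac; cc->b

  | caccabaa => cababaa => cababb
  | abbccbbbb => abbbbbbb
  | caabcab => cbbcab => cbacb
  | aabab => bbab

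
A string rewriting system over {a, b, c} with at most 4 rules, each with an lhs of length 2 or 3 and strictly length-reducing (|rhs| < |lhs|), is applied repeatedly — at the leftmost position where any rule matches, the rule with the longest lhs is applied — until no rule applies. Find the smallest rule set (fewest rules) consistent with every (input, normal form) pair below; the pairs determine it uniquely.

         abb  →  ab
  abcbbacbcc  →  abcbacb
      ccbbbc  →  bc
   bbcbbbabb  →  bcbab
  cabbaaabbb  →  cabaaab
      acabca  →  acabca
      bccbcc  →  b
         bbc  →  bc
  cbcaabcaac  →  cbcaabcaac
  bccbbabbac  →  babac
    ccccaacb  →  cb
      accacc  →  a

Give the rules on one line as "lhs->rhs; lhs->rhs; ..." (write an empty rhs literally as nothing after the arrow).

  | abb => ab
  | abcbbacbcc => abcbacbcc => abcbacb
  | ccbbbc => bbbc => bbc => bc
  | bbcbbbabb => bcbbbabb => bcbbabb => bcbabb => bcbab

bb->b; cc->; cca->cc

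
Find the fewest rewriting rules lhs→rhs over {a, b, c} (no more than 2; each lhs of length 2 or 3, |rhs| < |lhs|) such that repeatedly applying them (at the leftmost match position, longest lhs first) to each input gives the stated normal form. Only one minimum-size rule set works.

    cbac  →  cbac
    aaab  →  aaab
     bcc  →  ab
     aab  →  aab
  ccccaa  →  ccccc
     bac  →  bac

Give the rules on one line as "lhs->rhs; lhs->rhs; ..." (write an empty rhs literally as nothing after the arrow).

bcc->ab; caa->cc

  | cbac
  | aaab
  | bcc => ab
  | aab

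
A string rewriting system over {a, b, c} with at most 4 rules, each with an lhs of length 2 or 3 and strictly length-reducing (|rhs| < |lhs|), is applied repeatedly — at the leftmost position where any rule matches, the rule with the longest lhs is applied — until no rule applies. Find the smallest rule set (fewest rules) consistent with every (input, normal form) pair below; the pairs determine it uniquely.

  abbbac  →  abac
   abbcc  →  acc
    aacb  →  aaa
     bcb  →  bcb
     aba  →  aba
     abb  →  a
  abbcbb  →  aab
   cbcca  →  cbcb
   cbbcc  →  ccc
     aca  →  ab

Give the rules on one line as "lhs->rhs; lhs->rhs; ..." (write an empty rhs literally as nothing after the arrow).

acb->aa; bb->; ca->b

  | abbbac => abac
  | abbcc => acc
  | aacb => aaa
  | bcb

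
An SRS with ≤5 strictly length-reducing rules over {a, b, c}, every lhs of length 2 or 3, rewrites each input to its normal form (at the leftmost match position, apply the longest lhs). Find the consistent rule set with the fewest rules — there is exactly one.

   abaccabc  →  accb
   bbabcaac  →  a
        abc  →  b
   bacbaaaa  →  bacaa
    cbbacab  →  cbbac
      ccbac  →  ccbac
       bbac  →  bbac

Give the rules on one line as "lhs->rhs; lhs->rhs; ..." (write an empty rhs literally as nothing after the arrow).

  | abaccabc => accabc => accb
  | bbabcaac => bbbaac => bbc => a
  | abc => b
  | bacbaaaa => bacaa

ab->; abc->b; baa->; bbc->a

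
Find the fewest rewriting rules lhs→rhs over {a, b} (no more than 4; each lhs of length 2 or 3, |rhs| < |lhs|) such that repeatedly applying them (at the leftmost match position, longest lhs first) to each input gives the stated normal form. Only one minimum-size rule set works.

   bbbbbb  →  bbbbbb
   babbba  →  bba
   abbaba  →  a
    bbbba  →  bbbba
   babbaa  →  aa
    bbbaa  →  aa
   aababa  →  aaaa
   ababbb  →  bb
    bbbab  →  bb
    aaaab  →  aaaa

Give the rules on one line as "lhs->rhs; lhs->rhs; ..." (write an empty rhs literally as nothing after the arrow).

aab->aa; ab->; baa->aa; bab->

  | bbbbbb
  | babbba => bba
  | abbaba => baba => a
  | bbbba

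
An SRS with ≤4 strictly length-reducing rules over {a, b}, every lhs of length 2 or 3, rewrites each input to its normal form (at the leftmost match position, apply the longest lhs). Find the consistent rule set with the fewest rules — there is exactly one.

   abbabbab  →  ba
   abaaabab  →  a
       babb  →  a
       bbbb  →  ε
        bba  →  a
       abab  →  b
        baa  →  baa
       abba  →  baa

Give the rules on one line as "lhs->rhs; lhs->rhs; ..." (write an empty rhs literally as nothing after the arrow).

ab->a; aba->; abb->ba; bb->

  | abbabbab => baabbab => babaab => bab => ba
  | abaaabab => aabab => ab => a
  | babb => bba => a
  | bbbb => bb => ε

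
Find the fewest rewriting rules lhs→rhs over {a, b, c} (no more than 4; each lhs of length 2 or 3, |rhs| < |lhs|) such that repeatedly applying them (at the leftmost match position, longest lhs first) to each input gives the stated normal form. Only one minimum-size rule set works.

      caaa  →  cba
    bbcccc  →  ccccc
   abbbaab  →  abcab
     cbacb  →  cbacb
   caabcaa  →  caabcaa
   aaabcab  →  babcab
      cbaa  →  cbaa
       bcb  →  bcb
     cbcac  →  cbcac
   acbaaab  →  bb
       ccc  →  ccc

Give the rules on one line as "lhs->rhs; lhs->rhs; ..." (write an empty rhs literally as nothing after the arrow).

  | caaa => cba
  | bbcccc => ccccc
  | abbbaab => abcab
  | cbacb

aaa->ba; acc->b; bba->c; bbc->cc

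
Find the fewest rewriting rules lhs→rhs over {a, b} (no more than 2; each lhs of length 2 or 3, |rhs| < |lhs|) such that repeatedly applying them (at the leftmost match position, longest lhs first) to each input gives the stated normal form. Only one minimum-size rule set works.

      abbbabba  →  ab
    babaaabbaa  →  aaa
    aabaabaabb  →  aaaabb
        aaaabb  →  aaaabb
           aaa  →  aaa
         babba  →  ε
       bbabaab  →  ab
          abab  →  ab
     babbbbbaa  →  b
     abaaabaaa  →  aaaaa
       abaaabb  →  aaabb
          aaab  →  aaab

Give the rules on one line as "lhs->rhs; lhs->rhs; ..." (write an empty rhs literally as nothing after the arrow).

  | abbbabba => abbba => ab
  | babaaabbaa => baaabbaa => aabbaa => aaa
  | aabaabaabb => aaabaabb => aaaabb
  | aaaabb

ba->; bba->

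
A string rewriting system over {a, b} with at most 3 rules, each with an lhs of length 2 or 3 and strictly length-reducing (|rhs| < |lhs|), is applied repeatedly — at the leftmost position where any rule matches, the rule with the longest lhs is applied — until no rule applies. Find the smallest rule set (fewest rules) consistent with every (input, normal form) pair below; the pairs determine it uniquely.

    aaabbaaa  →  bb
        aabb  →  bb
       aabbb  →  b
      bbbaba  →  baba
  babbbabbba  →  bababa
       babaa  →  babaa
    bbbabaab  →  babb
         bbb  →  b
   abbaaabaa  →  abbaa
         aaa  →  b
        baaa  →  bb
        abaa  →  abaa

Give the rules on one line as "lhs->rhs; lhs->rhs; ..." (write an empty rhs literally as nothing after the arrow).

aaa->b; aab->b; bbb->b

  | aaabbaaa => bbbaaa => baaa => bb
  | aabb => bb
  | aabbb => bbb => b
  | bbbaba => baba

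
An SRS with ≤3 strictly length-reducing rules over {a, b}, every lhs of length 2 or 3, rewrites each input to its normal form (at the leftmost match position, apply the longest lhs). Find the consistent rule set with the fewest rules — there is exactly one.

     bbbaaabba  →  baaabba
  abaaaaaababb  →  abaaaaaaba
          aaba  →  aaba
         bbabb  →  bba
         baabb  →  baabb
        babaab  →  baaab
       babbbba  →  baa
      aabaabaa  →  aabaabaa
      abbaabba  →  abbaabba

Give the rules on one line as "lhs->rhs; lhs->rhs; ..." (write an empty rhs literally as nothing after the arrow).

bab->ba; bbb->b

  | bbbaaabba => baaabba
  | abaaaaaababb => abaaaaaabab => abaaaaaaba
  | aaba
  | bbabb => bbab => bba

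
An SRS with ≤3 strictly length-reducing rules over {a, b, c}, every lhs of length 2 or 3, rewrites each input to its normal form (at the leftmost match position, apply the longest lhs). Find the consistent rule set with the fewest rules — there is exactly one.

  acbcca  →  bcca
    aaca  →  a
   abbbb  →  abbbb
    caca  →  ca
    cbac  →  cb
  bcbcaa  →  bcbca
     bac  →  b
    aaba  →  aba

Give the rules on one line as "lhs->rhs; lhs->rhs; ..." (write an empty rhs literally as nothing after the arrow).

aa->a; ac->

  | acbcca => bcca
  | aaca => aca => a
  | abbbb
  | caca => ca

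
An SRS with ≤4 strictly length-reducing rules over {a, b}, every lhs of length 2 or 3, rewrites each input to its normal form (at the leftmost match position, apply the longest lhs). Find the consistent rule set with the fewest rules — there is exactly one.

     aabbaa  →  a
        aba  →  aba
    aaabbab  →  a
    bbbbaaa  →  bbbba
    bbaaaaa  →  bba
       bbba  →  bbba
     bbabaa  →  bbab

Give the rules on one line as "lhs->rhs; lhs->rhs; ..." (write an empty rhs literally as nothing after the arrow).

aa->a; aab->aa; baa->b

  | aabbaa => aabaa => aaaa => aaa => aa => a
  | aba
  | aaabbab => aabbab => aabab => aaab => aab => aa => a
  | bbbbaaa => bbbba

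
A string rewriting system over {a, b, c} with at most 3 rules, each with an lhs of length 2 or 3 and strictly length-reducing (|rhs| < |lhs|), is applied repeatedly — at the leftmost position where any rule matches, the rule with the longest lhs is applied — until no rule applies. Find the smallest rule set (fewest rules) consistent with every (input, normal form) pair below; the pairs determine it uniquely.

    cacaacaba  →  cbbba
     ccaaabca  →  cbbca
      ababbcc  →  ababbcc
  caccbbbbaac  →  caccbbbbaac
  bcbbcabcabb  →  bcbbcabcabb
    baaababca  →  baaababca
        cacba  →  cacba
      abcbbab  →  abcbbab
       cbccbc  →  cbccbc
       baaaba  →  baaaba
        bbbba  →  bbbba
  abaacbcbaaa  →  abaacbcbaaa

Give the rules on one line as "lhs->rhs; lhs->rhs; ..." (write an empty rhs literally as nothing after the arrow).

aca->b; caa->ac

  | cacaacaba => cbacaba => cbbba
  | ccaaabca => cacabca => cbbca
  | ababbcc
  | caccbbbbaac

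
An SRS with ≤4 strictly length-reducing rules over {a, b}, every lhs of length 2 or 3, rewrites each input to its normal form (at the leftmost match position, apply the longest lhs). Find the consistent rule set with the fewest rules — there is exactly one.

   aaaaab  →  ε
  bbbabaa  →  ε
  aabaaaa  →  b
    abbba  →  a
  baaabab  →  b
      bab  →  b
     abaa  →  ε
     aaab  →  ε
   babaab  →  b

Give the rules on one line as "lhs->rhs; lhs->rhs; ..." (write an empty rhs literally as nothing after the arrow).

  | aaaaab => aaab => ab => ε
  | bbbabaa => bbabaa => abaa => aa => ε
  | aabaaaa => baaaa => baa => b
  | abbba => bba => a

aa->; ab->; bb->b; bba->a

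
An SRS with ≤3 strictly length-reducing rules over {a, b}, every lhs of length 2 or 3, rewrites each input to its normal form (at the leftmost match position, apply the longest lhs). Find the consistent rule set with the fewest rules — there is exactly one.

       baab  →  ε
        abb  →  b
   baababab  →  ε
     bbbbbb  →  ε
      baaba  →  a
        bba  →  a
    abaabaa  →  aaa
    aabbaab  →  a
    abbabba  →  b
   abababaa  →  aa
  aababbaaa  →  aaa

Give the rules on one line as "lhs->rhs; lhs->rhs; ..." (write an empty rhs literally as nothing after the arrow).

  | baab => bab => bb => ε
  | abb => b
  | baababab => bababab => bbabab => abab => ab => ε
  | bbbbbb => bbbb => bb => ε

ab->; ba->b; bb->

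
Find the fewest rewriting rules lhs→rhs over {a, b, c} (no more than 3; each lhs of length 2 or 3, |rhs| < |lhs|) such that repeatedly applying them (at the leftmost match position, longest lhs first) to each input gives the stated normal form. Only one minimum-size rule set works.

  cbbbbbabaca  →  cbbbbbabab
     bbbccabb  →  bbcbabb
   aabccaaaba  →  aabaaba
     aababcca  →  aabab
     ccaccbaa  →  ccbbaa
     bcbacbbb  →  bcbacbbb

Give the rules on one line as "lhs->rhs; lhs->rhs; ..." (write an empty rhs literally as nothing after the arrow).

  | cbbbbbabaca => cbbbbbabab
  | bbbccabb => bbcbabb
  | aabccaaaba => aacaaaba => aabaaba
  | aababcca => aabaca => aabab

abc->a; bcc->cb; ca->b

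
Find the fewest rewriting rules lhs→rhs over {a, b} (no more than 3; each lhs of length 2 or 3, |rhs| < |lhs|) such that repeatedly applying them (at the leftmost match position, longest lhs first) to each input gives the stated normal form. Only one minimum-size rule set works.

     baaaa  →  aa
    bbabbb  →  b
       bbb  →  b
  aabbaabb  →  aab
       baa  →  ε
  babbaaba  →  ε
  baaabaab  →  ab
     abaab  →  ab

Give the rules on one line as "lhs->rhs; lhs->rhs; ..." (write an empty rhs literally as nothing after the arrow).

ba->; baa->; bb->b

  | baaaa => aa
  | bbabbb => babbb => bbb => bb => b
  | bbb => bb => b
  | aabbaabb => aabaabb => aabb => aab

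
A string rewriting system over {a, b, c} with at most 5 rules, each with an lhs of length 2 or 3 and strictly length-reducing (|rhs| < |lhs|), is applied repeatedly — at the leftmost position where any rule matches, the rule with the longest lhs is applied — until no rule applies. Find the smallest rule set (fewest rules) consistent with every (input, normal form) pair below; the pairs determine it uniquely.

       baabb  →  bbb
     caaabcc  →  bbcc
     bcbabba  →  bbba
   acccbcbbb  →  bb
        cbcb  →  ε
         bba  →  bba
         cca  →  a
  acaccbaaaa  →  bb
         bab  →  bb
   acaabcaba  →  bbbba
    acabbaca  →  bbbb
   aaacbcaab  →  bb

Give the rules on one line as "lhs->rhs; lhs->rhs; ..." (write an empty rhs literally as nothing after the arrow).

  | baabb => bbb
  | caaabcc => baabcc => bbcc
  | bcbabba => baabba => bbba
  | acccbcbbb => accacbbb => acbcbbb => aacbbb => cbbb => abb => bb

aa->; ab->b; ca->b; cb->a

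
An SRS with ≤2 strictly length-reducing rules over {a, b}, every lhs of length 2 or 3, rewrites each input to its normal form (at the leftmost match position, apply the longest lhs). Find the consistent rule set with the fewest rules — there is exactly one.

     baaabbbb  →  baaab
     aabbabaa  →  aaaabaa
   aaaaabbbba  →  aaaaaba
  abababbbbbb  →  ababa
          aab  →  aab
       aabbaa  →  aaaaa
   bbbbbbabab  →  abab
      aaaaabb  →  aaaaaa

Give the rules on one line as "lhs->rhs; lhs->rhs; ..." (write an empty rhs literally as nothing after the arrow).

bb->a; bbb->

  | baaabbbb => baaab
  | aabbabaa => aaaabaa
  | aaaaabbbba => aaaaaba
  | abababbbbbb => abababbb => ababa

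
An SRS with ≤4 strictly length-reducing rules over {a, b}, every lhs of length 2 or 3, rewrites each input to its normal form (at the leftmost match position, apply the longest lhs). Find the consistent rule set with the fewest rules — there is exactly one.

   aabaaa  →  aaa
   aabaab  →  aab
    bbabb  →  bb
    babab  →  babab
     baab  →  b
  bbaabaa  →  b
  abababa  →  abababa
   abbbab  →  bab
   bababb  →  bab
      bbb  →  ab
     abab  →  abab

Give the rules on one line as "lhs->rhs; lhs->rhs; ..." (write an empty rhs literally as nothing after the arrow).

abb->; baa->; bbb->ab

  | aabaaa => aaa
  | aabaab => aab
  | bbabb => bb
  | babab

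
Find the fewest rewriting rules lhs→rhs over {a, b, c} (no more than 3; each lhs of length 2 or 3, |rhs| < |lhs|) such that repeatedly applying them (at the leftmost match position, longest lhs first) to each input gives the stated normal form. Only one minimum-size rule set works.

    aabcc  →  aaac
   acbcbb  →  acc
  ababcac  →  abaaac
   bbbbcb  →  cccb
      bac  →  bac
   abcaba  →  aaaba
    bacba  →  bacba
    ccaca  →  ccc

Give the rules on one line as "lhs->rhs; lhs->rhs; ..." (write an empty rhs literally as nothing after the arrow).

  | aabcc => aaac
  | acbcbb => acabb => acbb => acc
  | ababcac => abaaac
  | bbbbcb => cbbcb => cccb

bb->c; bc->a; ca->c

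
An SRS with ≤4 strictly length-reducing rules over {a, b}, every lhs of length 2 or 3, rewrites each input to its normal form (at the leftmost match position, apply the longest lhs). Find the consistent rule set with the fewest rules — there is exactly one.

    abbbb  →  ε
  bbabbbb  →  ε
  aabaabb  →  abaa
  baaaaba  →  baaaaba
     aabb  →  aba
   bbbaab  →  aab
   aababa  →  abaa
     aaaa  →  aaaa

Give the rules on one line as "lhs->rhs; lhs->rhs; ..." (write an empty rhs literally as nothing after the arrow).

  | abbbb => babb => bbb => ε
  | bbabbbb => bbbbbb => bbb => ε
  | aabaabb => aababa => aabba => abaa
  | baaaaba

abb->ba; bab->bb; bbb->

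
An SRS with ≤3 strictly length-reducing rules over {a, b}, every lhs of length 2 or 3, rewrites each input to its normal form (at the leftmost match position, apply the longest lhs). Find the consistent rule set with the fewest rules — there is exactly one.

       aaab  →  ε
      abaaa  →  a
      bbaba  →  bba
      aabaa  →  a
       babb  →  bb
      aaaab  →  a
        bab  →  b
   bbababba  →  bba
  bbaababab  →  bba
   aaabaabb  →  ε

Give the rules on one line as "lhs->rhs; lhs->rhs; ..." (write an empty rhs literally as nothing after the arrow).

  | aaab => ab => ε
  | abaaa => aaa => a
  | bbaba => bba
  | aabaa => aaa => a

aaa->a; ab->; bbb->bb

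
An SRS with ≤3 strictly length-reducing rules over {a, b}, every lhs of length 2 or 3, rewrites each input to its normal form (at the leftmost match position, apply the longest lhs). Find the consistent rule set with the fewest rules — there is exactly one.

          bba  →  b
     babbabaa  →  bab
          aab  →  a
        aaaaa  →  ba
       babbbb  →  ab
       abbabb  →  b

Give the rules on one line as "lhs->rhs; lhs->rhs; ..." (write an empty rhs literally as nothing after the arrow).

aa->b; baa->b; bb->a

  | bba => aa => b
  | babbabaa => baaabaa => babaa => bab
  | aab => bb => a
  | aaaaa => baaa => ba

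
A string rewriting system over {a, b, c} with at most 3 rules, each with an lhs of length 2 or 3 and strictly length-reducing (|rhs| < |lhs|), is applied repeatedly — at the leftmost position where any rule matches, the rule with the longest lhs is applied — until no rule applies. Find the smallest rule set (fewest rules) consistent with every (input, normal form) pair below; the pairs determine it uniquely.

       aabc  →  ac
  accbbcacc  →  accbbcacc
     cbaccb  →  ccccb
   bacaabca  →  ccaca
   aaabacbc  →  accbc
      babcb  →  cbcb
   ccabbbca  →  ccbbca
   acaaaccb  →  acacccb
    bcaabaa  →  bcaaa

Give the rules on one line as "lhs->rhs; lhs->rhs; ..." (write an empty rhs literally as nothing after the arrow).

aac->cc; ab->; ba->c

  | aabc => ac
  | accbbcacc
  | cbaccb => ccccb
  | bacaabca => ccaabca => ccaca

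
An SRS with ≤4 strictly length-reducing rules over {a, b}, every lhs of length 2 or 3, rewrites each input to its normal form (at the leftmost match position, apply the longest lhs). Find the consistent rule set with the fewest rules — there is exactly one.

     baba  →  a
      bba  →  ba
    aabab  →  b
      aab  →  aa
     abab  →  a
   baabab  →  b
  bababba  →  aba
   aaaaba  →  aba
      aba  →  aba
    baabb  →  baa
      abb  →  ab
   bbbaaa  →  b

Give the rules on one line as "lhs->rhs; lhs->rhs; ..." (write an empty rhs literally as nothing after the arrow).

  | baba => a
  | bba => ba
  | aabab => aaab => b
  | aab => aa

aaa->; aab->aa; bab->; bb->b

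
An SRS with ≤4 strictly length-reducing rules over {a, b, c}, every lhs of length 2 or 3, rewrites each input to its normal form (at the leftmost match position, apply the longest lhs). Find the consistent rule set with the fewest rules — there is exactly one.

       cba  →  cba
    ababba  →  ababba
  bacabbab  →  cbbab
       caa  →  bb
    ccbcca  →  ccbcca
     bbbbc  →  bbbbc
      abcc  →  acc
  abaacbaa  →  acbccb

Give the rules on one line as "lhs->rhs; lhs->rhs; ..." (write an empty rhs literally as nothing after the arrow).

abc->ac; baa->cb; caa->bb; cab->a

  | cba
  | ababba
  | bacabbab => baabab => cbbab
  | caa => bb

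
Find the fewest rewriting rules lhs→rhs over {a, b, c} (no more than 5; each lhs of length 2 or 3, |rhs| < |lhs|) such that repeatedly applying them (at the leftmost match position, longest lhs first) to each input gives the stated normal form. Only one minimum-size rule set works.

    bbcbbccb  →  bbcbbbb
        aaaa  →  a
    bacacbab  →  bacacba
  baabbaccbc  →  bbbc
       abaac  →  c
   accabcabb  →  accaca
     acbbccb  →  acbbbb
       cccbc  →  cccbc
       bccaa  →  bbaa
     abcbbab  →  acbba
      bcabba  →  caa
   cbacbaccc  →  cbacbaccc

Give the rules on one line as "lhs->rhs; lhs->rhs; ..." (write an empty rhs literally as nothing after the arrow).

  | bbcbbccb => bbcbbbb
  | aaaa => a
  | bacacbab => bacacba
  | baabbaccbc => baabaccbc => baaaccbc => bccbc => bbbc

aaa->; ab->a; bca->ca; bcc->bb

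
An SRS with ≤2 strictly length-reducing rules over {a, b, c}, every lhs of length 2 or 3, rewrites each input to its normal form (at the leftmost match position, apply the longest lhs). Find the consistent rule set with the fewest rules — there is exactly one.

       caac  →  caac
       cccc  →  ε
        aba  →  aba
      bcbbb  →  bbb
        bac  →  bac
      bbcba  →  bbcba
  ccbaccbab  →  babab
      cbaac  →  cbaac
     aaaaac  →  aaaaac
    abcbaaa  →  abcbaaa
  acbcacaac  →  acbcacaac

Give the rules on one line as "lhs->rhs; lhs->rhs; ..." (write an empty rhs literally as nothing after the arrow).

cbb->b; cc->

  | caac
  | cccc => cc => ε
  | aba
  | bcbbb => bbb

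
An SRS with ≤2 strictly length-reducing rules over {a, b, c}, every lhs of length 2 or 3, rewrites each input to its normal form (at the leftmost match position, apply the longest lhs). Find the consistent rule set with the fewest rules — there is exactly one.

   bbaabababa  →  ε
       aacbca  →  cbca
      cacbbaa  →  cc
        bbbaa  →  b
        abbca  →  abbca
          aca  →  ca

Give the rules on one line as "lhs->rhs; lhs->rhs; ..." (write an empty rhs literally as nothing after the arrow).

ac->c; ba->

  | bbaabababa => babababa => bababa => baba => ba => ε
  | aacbca => acbca => cbca
  | cacbbaa => ccbbaa => ccba => cc
  | bbbaa => bba => b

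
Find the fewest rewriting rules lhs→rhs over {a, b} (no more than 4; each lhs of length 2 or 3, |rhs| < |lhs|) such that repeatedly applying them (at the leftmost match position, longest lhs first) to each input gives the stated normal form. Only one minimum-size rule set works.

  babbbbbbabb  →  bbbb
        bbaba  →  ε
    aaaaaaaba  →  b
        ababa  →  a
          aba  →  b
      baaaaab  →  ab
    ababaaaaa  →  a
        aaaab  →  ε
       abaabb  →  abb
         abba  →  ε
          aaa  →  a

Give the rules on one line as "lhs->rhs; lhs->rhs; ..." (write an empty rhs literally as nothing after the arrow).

aa->b; aab->; ba->a; bba->ab

  | babbbbbbabb => abbbbbbabb => abbbbabbb => abbabbbb => aabbbbb => bbbb
  | bbaba => abba => aab => ε
  | aaaaaaaba => baaaaaba => aaaaaba => baaaba => aaaba => baba => aba => aa => b
  | ababa => aaba => a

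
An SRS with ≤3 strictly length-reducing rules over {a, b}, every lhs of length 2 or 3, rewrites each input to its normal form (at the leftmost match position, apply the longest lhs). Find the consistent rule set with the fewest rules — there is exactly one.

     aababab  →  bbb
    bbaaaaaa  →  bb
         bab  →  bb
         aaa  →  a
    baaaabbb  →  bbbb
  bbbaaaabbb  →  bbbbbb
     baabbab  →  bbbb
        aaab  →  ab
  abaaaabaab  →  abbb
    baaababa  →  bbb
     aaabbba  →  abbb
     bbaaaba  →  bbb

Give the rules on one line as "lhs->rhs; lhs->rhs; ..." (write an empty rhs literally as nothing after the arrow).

aa->; ba->b

  | aababab => babab => bbab => bbb
  | bbaaaaaa => bbaaaaa => bbaaaa => bbaaa => bbaa => bba => bb
  | bab => bb
  | aaa => a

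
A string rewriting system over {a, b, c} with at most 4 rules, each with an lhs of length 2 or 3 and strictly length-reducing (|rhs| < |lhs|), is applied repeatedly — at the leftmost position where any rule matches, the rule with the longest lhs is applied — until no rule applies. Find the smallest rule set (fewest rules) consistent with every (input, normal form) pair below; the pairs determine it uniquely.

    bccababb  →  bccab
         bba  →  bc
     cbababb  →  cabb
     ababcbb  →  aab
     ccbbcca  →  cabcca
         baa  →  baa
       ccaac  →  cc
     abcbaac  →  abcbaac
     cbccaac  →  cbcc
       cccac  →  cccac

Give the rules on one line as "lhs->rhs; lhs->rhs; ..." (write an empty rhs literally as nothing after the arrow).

bab->; bba->bc; caa->; cbb->ab

  | bccababb => bccab
  | bba => bc
  | cbababb => cabb
  | ababcbb => acbb => aab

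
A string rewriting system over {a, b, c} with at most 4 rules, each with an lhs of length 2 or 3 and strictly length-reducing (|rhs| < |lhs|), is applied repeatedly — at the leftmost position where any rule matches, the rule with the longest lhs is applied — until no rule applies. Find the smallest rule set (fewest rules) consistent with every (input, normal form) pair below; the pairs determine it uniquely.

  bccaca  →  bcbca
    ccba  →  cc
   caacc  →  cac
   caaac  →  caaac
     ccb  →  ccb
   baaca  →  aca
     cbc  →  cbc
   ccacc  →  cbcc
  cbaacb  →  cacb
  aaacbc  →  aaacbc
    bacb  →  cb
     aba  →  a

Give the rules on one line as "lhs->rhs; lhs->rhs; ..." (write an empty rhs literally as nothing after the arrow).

  | bccaca => bcbca
  | ccba => cc
  | caacc => cac
  | caaac

acc->c; ba->; cca->cb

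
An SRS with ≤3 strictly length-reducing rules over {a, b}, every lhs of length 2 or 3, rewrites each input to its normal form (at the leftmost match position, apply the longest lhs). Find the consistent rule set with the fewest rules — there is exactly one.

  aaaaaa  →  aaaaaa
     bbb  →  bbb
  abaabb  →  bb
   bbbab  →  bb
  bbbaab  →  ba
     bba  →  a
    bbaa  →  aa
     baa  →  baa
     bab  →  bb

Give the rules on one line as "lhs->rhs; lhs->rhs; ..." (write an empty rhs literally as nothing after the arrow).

aab->a; ab->b; bba->a

  | aaaaaa
  | bbb
  | abaabb => baabb => bab => bb
  | bbbab => bab => bb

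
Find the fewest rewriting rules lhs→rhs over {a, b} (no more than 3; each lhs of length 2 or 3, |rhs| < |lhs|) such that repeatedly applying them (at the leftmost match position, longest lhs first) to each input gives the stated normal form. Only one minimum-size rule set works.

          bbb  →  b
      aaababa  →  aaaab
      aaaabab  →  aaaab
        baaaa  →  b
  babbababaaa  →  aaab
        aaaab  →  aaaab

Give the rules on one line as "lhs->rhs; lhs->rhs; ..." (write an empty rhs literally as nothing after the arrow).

  | bbb => bb => b
  | aaababa => aaabba => aaaab
  | aaaabab => aaaabb => aaaab
  | baaaa => baaa => baa => ba => b

ba->b; bb->b; bba->ab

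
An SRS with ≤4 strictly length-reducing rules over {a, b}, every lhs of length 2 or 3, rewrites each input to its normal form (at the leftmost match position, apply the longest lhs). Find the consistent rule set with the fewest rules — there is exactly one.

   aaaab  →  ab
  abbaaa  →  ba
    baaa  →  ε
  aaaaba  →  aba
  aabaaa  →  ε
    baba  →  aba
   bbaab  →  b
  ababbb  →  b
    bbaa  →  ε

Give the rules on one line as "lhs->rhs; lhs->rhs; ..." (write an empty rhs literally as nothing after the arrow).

aa->; aaa->b; bab->ab; bb->

  | aaaab => bab => ab
  | abbaaa => aaaa => ba
  | baaa => bb => ε
  | aaaaba => baba => aba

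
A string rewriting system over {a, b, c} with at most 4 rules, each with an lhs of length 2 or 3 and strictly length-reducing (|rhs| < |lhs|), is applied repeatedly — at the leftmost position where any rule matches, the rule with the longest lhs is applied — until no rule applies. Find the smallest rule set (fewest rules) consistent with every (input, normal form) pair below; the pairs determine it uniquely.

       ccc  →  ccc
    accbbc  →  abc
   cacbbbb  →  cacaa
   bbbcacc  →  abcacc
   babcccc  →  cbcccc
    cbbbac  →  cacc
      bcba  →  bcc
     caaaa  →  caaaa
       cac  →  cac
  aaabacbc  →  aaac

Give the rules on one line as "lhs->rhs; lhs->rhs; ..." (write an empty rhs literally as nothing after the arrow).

ba->c; bb->a; ccb->

  | ccc
  | accbbc => abc
  | cacbbbb => cacabb => cacaa
  | bbbcacc => abcacc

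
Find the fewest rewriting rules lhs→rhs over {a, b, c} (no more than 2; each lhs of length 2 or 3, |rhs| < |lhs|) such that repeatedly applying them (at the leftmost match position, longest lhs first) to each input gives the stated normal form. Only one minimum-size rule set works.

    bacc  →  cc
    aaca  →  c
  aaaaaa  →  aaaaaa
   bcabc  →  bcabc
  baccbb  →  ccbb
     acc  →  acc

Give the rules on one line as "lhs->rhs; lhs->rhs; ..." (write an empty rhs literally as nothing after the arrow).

aac->cb; ba->

  | bacc => cc
  | aaca => cba => c
  | aaaaaa
  | bcabc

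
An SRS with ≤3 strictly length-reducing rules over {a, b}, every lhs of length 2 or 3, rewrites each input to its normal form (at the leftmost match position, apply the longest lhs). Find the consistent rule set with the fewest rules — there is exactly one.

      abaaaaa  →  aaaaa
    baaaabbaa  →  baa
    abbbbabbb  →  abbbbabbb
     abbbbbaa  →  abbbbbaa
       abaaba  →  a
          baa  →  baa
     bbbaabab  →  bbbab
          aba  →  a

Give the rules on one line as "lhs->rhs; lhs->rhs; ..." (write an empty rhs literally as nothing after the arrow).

aab->; aba->a

  | abaaaaa => aaaaa
  | baaaabbaa => baabaa => baa
  | abbbbabbb
  | abbbbbaa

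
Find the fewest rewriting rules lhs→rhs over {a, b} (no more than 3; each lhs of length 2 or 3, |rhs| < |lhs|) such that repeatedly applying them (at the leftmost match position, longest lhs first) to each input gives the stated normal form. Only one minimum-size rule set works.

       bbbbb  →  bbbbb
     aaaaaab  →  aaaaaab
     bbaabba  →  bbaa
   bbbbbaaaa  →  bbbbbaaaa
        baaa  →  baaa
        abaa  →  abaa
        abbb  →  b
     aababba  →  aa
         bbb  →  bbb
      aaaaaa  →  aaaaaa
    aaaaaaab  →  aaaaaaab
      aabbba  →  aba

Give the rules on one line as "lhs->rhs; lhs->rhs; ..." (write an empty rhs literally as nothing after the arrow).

abb->; bab->b

  | bbbbb
  | aaaaaab
  | bbaabba => bbaa
  | bbbbbaaaa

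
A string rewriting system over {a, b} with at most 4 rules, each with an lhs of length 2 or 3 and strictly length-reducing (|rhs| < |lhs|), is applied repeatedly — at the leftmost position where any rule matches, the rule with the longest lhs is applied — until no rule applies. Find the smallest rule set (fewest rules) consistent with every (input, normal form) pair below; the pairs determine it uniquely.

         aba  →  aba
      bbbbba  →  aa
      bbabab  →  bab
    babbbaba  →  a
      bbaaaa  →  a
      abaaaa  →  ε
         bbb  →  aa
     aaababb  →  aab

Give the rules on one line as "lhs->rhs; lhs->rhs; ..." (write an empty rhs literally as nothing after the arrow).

  | aba
  | bbbbba => aabba => aa
  | bbabab => bab
  | babbbaba => baaaaba => bbbaba => aaaba => bbba => aaa => bb => a

aaa->bb; bb->a; bba->; bbb->aa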